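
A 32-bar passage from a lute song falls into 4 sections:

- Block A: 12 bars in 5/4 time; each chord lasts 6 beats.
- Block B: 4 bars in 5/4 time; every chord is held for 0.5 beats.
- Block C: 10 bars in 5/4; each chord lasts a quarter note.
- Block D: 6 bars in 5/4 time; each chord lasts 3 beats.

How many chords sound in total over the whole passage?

A: 12 bars × 5 beats = 60 beats; 6 beats/chord → 10 chords.
B: 4 bars × 5 beats = 20 beats; 0.5 beats/chord → 40 chords.
C: 10 bars × 5 beats = 50 beats; 1 beat/chord → 50 chords.
D: 6 bars × 5 beats = 30 beats; 3 beats/chord → 10 chords.
Total: 10 + 40 + 50 + 10 = 110.

110 chords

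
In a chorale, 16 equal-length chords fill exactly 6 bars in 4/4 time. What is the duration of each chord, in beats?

1.5 beats

6 bars × 4 beats/bar = 24 beats total.
24 beats ÷ 16 chords = 1.5 beats per chord.
(That is a dotted quarter note.)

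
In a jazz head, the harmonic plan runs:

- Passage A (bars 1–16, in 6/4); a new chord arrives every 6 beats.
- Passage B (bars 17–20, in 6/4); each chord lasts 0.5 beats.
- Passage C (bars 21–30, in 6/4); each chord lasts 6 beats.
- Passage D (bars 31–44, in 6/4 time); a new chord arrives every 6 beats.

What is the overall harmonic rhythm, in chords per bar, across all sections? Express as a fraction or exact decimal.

A: 16 bars of 6 beats is 96 beats; at 6 beats each that's 16 chords.
B: 4 bars of 6 beats is 24 beats; at 0.5 beats each that's 48 chords.
C: 10 bars of 6 beats is 60 beats; at 6 beats each that's 10 chords.
D: 14 bars of 6 beats is 84 beats; at 6 beats each that's 14 chords.
Overall: 88 chords over 44 bars → 88/44 = 2 chords per bar.

2 chords per bar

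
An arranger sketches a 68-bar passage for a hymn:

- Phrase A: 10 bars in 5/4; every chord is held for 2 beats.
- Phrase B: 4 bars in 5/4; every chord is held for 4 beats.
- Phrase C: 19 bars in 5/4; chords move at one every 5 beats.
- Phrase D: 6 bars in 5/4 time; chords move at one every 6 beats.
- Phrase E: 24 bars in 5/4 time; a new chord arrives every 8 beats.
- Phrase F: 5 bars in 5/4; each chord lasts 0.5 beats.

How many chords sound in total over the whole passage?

119 chords

A has 50 beats and chords last 2 each, so 25 chords.
B has 20 beats and chords last 4 each, so 5 chords.
C has 95 beats and chords last 5 each, so 19 chords.
D has 30 beats and chords last 6 each, so 5 chords.
E has 120 beats and chords last 8 each, so 15 chords.
F has 25 beats and chords last 0.5 each, so 50 chords.
Total: 25 + 5 + 19 + 5 + 15 + 50 = 119.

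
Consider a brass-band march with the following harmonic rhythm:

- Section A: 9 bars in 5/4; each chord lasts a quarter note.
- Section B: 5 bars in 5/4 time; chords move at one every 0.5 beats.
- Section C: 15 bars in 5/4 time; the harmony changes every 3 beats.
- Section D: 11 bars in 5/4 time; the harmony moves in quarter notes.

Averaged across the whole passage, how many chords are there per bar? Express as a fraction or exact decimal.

A: 9 bars of 5 beats is 45 beats; at 1 beat each that's 45 chords.
B: 5 bars of 5 beats is 25 beats; at 0.5 beats each that's 50 chords.
C: 15 bars of 5 beats is 75 beats; at 3 beats each that's 25 chords.
D: 11 bars of 5 beats is 55 beats; at 1 beat each that's 55 chords.
Overall: 175 chords over 40 bars → 175/40 = 4.375 chords per bar.

4.375 chords per bar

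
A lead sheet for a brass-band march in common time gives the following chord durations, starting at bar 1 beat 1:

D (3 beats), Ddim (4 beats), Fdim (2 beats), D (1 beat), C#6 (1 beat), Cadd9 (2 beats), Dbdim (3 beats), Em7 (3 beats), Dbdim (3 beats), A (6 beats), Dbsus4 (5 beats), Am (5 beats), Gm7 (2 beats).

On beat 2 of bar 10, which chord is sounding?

Beat 2 of bar 10 is beat (10−1)×4 + 2 = 38 overall.
Running totals: D ends at 3, Ddim ends at 7, Fdim ends at 9, D ends at 10, C#6 ends at 11, Cadd9 ends at 13, Dbdim ends at 16, Em7 ends at 19, Dbdim ends at 22, A ends at 28, Dbsus4 ends at 33, Am ends at 38.
Beat 38 falls within Am.

Am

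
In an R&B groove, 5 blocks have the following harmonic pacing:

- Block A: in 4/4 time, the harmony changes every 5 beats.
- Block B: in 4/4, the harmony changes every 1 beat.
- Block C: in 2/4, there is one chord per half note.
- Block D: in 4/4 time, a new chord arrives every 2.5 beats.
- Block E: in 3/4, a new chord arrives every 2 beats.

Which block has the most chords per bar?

Block B

A: 4/5 = 0.8 chords/bar.
B: 4/1 = 4 chords/bar.
C: 2/2 = 1 chord/bar.
D: 4/2.5 = 1.6 chords/bar.
E: 3/2 = 1.5 chords/bar.
Fastest is B at 4 chords/bar.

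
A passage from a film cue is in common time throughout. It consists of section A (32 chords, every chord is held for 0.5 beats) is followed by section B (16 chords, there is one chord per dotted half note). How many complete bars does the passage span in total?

16 bars

A: 32 × 0.5 = 16 beats = 4 bars.
B: 16 × 3 = 48 beats = 12 bars.
Total: 4 + 12 = 16 bars.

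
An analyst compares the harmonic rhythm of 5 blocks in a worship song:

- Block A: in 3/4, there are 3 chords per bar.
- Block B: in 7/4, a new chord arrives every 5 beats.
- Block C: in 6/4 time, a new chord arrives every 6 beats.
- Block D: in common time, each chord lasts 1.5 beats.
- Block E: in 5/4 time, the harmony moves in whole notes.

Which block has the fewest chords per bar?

A: each chord is 1 beat in 3/4, so 3 per bar.
B: each chord is 5 beats in 7/4, so 1.4 per bar.
C: each chord is 6 beats in 6/4, so 1 per bar.
D: each chord is 1.5 beats in 4/4, so 8/3 per bar.
E: each chord is 4 beats in 5/4, so 1.25 per bar.
Slowest is C at 1 chords/bar.

Block C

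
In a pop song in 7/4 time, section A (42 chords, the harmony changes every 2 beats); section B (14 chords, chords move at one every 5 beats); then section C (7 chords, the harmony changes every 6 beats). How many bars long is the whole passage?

28 bars

A: 42 × 2 = 84 beats = 12 bars.
B: 14 × 5 = 70 beats = 10 bars.
C: 7 × 6 = 42 beats = 6 bars.
Total: 12 + 10 + 6 = 28 bars.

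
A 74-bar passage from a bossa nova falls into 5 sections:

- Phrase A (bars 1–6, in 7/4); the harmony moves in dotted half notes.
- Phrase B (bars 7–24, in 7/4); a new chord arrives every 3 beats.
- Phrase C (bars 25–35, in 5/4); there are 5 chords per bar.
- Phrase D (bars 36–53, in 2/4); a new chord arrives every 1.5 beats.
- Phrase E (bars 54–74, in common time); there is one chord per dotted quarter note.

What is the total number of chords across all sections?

191 chords

A has 42 beats and chords last 3 each, so 14 chords.
B has 126 beats and chords last 3 each, so 42 chords.
C has 55 beats and chords last 1 each, so 55 chords.
D has 36 beats and chords last 1.5 each, so 24 chords.
E has 84 beats and chords last 1.5 each, so 56 chords.
Total: 14 + 42 + 55 + 24 + 56 = 191.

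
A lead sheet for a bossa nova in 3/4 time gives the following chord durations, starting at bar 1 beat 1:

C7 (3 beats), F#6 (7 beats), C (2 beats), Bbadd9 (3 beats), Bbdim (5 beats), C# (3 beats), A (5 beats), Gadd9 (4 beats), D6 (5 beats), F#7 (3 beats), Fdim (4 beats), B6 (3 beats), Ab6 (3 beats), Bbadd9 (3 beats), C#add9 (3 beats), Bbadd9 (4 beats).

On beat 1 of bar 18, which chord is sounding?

Beat 1 of bar 18 is beat (18−1)×3 + 1 = 52 overall.
Running totals: C7 ends at 3, F#6 ends at 10, C ends at 12, Bbadd9 ends at 15, Bbdim ends at 20, C# ends at 23, A ends at 28, Gadd9 ends at 32, D6 ends at 37, F#7 ends at 40, Fdim ends at 44, B6 ends at 47, Ab6 ends at 50, Bbadd9 ends at 53.
Beat 52 falls within Bbadd9.

Bbadd9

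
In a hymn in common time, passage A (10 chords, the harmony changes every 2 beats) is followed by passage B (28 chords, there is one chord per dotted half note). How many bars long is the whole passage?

A: 10 × 2 = 20 beats = 5 bars.
B: 28 × 3 = 84 beats = 21 bars.
Total: 5 + 21 = 26 bars.

26 bars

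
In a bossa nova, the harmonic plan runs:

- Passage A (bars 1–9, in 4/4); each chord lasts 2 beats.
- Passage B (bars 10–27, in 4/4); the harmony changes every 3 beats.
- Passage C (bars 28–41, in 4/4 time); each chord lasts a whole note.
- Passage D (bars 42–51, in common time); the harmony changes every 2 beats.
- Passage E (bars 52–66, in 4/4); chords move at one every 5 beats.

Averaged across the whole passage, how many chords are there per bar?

4/3 chords per bar

A: 9 bars of 4 beats is 36 beats; at 2 beats each that's 18 chords.
B: 18 bars of 4 beats is 72 beats; at 3 beats each that's 24 chords.
C: 14 bars of 4 beats is 56 beats; at 4 beats each that's 14 chords.
D: 10 bars of 4 beats is 40 beats; at 2 beats each that's 20 chords.
E: 15 bars of 4 beats is 60 beats; at 5 beats each that's 12 chords.
Overall: 88 chords over 66 bars → 88/66 = 4/3 chords per bar.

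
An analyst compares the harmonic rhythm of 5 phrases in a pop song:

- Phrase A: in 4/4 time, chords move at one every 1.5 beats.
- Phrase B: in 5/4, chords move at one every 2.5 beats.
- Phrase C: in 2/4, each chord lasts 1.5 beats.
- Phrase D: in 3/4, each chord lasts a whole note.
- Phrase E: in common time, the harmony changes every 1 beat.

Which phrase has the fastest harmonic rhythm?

Phrase E

A: 4/1.5 = 8/3 chords/bar.
B: 5/2.5 = 2 chords/bar.
C: 2/1.5 = 4/3 chords/bar.
D: 3/4 = 0.75 chords/bar.
E: 4/1 = 4 chords/bar.
Fastest is E at 4 chords/bar.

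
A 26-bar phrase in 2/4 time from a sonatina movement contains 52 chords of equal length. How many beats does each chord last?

1 beat

26 bars × 2 beats/bar = 52 beats total.
52 beats ÷ 52 chords = 1 beats per chord.
(That is a quarter note.)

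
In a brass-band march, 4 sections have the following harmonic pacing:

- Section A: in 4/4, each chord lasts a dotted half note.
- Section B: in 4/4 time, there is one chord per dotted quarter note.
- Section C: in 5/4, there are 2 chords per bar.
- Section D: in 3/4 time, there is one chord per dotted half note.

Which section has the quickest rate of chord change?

A: 4 beats/bar ÷ 3 beats/chord = 4/3 chords/bar.
B: 4 beats/bar ÷ 1.5 beats/chord = 8/3 chords/bar.
C: 5 beats/bar ÷ 2.5 beats/chord = 2 chords/bar.
D: 3 beats/bar ÷ 3 beats/chord = 1 chord/bar.
Fastest is B at 8/3 chords/bar.

Section B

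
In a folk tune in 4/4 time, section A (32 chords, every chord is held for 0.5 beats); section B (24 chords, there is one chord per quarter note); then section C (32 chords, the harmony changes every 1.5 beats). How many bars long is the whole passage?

22 bars

A: 32 × 0.5 = 16 beats = 4 bars.
B: 24 × 1 = 24 beats = 6 bars.
C: 32 × 1.5 = 48 beats = 12 bars.
Total: 4 + 6 + 12 = 22 bars.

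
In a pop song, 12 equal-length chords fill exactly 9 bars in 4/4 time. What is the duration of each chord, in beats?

3 beats

9 bars × 4 beats/bar = 36 beats total.
36 beats ÷ 12 chords = 3 beats per chord.
(That is a dotted half note.)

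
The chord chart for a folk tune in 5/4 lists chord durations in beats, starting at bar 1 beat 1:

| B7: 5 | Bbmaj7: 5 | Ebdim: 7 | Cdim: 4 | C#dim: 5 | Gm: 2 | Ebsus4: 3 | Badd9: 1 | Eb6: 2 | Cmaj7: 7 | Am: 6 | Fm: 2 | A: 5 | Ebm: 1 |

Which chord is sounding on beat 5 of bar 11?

Ebm

Beat 5 of bar 11 is beat (11−1)×5 + 5 = 55 overall.
Running totals: B7 ends at 5, Bbmaj7 ends at 10, Ebdim ends at 17, Cdim ends at 21, C#dim ends at 26, Gm ends at 28, Ebsus4 ends at 31, Badd9 ends at 32, Eb6 ends at 34, Cmaj7 ends at 41, Am ends at 47, Fm ends at 49, A ends at 54, Ebm ends at 55.
Beat 55 falls within Ebm.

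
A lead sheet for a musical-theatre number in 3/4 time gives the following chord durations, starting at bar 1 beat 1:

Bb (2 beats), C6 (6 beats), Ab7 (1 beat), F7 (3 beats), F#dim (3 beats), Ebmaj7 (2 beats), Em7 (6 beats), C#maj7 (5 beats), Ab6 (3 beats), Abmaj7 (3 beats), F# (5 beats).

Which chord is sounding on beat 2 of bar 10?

Ab6

Beat 2 of bar 10 is beat (10−1)×3 + 2 = 29 overall.
Running totals: Bb ends at 2, C6 ends at 8, Ab7 ends at 9, F7 ends at 12, F#dim ends at 15, Ebmaj7 ends at 17, Em7 ends at 23, C#maj7 ends at 28, Ab6 ends at 31.
Beat 29 falls within Ab6.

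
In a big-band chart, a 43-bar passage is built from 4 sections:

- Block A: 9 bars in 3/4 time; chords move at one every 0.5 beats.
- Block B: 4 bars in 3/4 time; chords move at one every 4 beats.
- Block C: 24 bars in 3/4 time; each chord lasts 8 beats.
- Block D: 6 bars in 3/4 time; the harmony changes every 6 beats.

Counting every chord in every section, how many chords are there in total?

A: 9·3 = 27 beats, 27/0.5 = 54 chords.
B: 4·3 = 12 beats, 12/4 = 3 chords.
C: 24·3 = 72 beats, 72/8 = 9 chords.
D: 6·3 = 18 beats, 18/6 = 3 chords.
Total: 54 + 3 + 9 + 3 = 69.

69 chords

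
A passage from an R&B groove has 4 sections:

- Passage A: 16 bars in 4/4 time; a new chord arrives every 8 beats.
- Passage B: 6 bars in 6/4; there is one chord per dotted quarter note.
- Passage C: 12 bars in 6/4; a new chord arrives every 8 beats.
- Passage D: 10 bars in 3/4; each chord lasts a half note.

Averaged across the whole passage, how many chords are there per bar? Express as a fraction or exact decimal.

14/11 chords per bar

A: 16 bars of 4 beats is 64 beats; at 8 beats each that's 8 chords.
B: 6 bars of 6 beats is 36 beats; at 1.5 beats each that's 24 chords.
C: 12 bars of 6 beats is 72 beats; at 8 beats each that's 9 chords.
D: 10 bars of 3 beats is 30 beats; at 2 beats each that's 15 chords.
Overall: 56 chords over 44 bars → 56/44 = 14/11 chords per bar.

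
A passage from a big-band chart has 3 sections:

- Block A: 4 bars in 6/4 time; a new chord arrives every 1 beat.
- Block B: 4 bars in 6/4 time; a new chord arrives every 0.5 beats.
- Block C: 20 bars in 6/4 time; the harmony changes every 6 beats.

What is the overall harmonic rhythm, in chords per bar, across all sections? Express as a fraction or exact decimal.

23/7 chords per bar

A: 4 bars of 6 beats is 24 beats; at 1 beat each that's 24 chords.
B: 4 bars of 6 beats is 24 beats; at 0.5 beats each that's 48 chords.
C: 20 bars of 6 beats is 120 beats; at 6 beats each that's 20 chords.
Overall: 92 chords over 28 bars → 92/28 = 23/7 chords per bar.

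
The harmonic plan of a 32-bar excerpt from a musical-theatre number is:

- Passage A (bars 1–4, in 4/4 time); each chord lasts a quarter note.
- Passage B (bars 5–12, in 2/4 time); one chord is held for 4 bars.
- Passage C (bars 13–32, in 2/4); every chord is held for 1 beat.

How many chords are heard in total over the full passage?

A has 16 beats and chords last 1 each, so 16 chords.
B has 16 beats and chords last 8 each, so 2 chords.
C has 40 beats and chords last 1 each, so 40 chords.
Total: 16 + 2 + 40 = 58.

58 chords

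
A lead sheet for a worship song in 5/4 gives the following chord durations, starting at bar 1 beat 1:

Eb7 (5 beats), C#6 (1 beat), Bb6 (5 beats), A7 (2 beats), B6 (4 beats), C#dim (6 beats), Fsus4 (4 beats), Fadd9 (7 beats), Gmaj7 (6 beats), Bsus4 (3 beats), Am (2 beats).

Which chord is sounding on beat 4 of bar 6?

Fadd9

Beat 4 of bar 6 is beat (6−1)×5 + 4 = 29 overall.
Running totals: Eb7 ends at 5, C#6 ends at 6, Bb6 ends at 11, A7 ends at 13, B6 ends at 17, C#dim ends at 23, Fsus4 ends at 27, Fadd9 ends at 34.
Beat 29 falls within Fadd9.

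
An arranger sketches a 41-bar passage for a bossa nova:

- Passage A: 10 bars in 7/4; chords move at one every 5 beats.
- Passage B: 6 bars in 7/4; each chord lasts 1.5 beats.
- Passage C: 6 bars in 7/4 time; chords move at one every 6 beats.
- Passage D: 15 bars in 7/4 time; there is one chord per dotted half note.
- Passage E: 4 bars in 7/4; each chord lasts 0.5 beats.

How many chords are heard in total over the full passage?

A: 10 bars × 7 beats = 70 beats; 5 beats/chord → 14 chords.
B: 6 bars × 7 beats = 42 beats; 1.5 beats/chord → 28 chords.
C: 6 bars × 7 beats = 42 beats; 6 beats/chord → 7 chords.
D: 15 bars × 7 beats = 105 beats; 3 beats/chord → 35 chords.
E: 4 bars × 7 beats = 28 beats; 0.5 beats/chord → 56 chords.
Total: 14 + 28 + 7 + 35 + 56 = 140.

140 chords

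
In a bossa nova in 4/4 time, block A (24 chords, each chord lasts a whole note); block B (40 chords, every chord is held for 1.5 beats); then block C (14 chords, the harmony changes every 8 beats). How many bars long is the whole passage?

67 bars

A: 24 × 4 = 96 beats = 24 bars.
B: 40 × 1.5 = 60 beats = 15 bars.
C: 14 × 8 = 112 beats = 28 bars.
Total: 24 + 15 + 28 = 67 bars.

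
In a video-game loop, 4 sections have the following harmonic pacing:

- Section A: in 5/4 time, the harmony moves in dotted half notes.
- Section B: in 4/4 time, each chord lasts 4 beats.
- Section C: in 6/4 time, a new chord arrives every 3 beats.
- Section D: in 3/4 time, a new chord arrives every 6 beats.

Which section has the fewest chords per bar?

A: 5 beats/bar ÷ 3 beats/chord = 5/3 chords/bar.
B: 4 beats/bar ÷ 4 beats/chord = 1 chord/bar.
C: 6 beats/bar ÷ 3 beats/chord = 2 chords/bar.
D: 3 beats/bar ÷ 6 beats/chord = 0.5 chords/bar.
Slowest is D at 0.5 chords/bar.

Section D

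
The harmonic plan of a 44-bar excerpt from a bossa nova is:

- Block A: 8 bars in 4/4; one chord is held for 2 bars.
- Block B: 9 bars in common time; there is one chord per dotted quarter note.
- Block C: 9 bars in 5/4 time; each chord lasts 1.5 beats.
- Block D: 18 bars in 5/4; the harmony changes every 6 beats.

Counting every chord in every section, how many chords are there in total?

73 chords

A: 8 bars × 4 beats = 32 beats; 8 beats/chord → 4 chords.
B: 9 bars × 4 beats = 36 beats; 1.5 beats/chord → 24 chords.
C: 9 bars × 5 beats = 45 beats; 1.5 beats/chord → 30 chords.
D: 18 bars × 5 beats = 90 beats; 6 beats/chord → 15 chords.
Total: 4 + 24 + 30 + 15 = 73.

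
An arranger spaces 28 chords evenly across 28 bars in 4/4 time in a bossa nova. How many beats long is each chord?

4 beats

28 bars × 4 beats/bar = 112 beats total.
112 beats ÷ 28 chords = 4 beats per chord.
(That is a whole note.)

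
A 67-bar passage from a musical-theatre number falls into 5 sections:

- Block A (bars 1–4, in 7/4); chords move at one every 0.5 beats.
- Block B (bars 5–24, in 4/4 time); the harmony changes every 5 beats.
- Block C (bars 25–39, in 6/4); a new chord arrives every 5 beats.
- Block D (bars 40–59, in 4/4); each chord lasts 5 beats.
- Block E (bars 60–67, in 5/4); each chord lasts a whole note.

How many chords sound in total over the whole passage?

116 chords

A has 28 beats and chords last 0.5 each, so 56 chords.
B has 80 beats and chords last 5 each, so 16 chords.
C has 90 beats and chords last 5 each, so 18 chords.
D has 80 beats and chords last 5 each, so 16 chords.
E has 40 beats and chords last 4 each, so 10 chords.
Total: 56 + 16 + 18 + 16 + 10 = 116.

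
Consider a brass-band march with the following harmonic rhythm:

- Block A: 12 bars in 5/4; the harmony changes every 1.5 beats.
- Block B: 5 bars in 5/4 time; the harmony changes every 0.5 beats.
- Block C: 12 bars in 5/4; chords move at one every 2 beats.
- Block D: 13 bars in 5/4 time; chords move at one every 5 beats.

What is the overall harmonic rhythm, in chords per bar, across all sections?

19/6 chords per bar

A: 12 × 5 = 60 beats ÷ 1.5 = 40 chords.
B: 5 × 5 = 25 beats ÷ 0.5 = 50 chords.
C: 12 × 5 = 60 beats ÷ 2 = 30 chords.
D: 13 × 5 = 65 beats ÷ 5 = 13 chords.
Overall: 133 chords over 42 bars → 133/42 = 19/6 chords per bar.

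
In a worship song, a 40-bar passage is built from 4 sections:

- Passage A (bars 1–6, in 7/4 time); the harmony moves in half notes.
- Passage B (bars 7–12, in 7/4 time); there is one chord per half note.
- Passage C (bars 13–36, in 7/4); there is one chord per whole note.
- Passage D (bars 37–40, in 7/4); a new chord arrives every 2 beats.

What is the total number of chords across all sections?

98 chords

A has 42 beats and chords last 2 each, so 21 chords.
B has 42 beats and chords last 2 each, so 21 chords.
C has 168 beats and chords last 4 each, so 42 chords.
D has 28 beats and chords last 2 each, so 14 chords.
Total: 21 + 21 + 42 + 14 = 98.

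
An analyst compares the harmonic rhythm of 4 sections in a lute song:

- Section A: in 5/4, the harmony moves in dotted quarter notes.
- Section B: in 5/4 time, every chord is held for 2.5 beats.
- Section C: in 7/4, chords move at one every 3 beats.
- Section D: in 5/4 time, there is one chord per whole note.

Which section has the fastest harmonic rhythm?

A: 5 beats/bar ÷ 1.5 beats/chord = 10/3 chords/bar.
B: 5 beats/bar ÷ 2.5 beats/chord = 2 chords/bar.
C: 7 beats/bar ÷ 3 beats/chord = 7/3 chords/bar.
D: 5 beats/bar ÷ 4 beats/chord = 1.25 chords/bar.
Fastest is A at 10/3 chords/bar.

Section A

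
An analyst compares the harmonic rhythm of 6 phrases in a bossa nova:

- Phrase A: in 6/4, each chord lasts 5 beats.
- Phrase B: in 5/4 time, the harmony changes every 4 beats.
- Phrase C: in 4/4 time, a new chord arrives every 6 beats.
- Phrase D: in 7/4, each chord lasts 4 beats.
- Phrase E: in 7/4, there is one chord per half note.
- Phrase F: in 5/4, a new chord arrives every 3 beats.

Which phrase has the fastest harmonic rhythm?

A: 6/5 = 1.2 chords/bar.
B: 5/4 = 1.25 chords/bar.
C: 4/6 = 2/3 chords/bar.
D: 7/4 = 1.75 chords/bar.
E: 7/2 = 3.5 chords/bar.
F: 5/3 = 5/3 chords/bar.
Fastest is E at 3.5 chords/bar.

Phrase E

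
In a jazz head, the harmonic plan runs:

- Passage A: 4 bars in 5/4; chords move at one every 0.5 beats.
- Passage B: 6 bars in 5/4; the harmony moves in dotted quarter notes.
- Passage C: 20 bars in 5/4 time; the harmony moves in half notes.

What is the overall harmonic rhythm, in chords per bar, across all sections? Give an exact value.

11/3 chords per bar

A: 4 bars of 5 beats is 20 beats; at 0.5 beats each that's 40 chords.
B: 6 bars of 5 beats is 30 beats; at 1.5 beats each that's 20 chords.
C: 20 bars of 5 beats is 100 beats; at 2 beats each that's 50 chords.
Overall: 110 chords over 30 bars → 110/30 = 11/3 chords per bar.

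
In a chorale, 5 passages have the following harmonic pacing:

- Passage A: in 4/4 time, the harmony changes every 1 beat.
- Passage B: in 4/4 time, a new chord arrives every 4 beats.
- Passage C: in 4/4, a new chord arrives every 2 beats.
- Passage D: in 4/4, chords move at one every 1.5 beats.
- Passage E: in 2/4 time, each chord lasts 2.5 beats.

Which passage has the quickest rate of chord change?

A: each chord is 1 beat in 4/4, so 4 per bar.
B: each chord is 4 beats in 4/4, so 1 per bar.
C: each chord is 2 beats in 4/4, so 2 per bar.
D: each chord is 1.5 beats in 4/4, so 8/3 per bar.
E: each chord is 2.5 beats in 2/4, so 0.8 per bar.
Fastest is A at 4 chords/bar.

Passage A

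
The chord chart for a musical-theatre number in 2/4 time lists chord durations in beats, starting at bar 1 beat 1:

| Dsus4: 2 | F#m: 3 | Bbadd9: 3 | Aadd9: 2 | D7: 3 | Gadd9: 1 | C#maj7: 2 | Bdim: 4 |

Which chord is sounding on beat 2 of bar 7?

Gadd9

Beat 2 of bar 7 is beat (7−1)×2 + 2 = 14 overall.
Running totals: Dsus4 ends at 2, F#m ends at 5, Bbadd9 ends at 8, Aadd9 ends at 10, D7 ends at 13, Gadd9 ends at 14.
Beat 14 falls within Gadd9.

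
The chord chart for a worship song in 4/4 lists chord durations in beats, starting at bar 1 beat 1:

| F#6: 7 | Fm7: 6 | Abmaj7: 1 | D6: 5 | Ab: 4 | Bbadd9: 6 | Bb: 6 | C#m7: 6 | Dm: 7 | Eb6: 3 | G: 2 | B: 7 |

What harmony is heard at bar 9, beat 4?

C#m7

Beat 4 of bar 9 is beat (9−1)×4 + 4 = 36 overall.
Running totals: F#6 ends at 7, Fm7 ends at 13, Abmaj7 ends at 14, D6 ends at 19, Ab ends at 23, Bbadd9 ends at 29, Bb ends at 35, C#m7 ends at 41.
Beat 36 falls within C#m7.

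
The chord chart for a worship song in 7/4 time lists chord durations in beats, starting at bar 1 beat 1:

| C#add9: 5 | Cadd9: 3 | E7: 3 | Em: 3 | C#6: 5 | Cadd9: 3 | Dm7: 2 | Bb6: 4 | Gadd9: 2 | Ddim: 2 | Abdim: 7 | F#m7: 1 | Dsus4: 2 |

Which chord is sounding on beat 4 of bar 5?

Ddim

Beat 4 of bar 5 is beat (5−1)×7 + 4 = 32 overall.
Running totals: C#add9 ends at 5, Cadd9 ends at 8, E7 ends at 11, Em ends at 14, C#6 ends at 19, Cadd9 ends at 22, Dm7 ends at 24, Bb6 ends at 28, Gadd9 ends at 30, Ddim ends at 32.
Beat 32 falls within Ddim.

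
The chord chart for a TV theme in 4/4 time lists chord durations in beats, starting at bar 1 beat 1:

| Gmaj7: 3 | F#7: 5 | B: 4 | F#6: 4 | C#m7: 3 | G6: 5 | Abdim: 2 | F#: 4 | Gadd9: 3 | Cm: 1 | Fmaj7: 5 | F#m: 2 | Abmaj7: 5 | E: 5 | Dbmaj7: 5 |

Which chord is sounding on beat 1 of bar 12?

Abmaj7

Beat 1 of bar 12 is beat (12−1)×4 + 1 = 45 overall.
Running totals: Gmaj7 ends at 3, F#7 ends at 8, B ends at 12, F#6 ends at 16, C#m7 ends at 19, G6 ends at 24, Abdim ends at 26, F# ends at 30, Gadd9 ends at 33, Cm ends at 34, Fmaj7 ends at 39, F#m ends at 41, Abmaj7 ends at 46.
Beat 45 falls within Abmaj7.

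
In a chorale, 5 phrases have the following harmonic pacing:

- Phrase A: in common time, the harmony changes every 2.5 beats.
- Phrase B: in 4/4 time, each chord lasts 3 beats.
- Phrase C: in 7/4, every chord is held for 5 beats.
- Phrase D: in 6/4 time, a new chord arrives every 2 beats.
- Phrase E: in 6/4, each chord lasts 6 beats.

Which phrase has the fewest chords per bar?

A: each chord is 2.5 beats in 4/4, so 1.6 per bar.
B: each chord is 3 beats in 4/4, so 4/3 per bar.
C: each chord is 5 beats in 7/4, so 1.4 per bar.
D: each chord is 2 beats in 6/4, so 3 per bar.
E: each chord is 6 beats in 6/4, so 1 per bar.
Slowest is E at 1 chords/bar.

Phrase E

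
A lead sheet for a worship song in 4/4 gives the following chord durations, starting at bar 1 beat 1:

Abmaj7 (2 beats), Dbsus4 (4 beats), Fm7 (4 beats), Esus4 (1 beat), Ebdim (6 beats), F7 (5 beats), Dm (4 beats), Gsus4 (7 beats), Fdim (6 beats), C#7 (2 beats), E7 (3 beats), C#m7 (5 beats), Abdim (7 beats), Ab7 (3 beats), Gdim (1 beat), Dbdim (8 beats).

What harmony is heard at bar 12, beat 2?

Beat 2 of bar 12 is beat (12−1)×4 + 2 = 46 overall.
Running totals: Abmaj7 ends at 2, Dbsus4 ends at 6, Fm7 ends at 10, Esus4 ends at 11, Ebdim ends at 17, F7 ends at 22, Dm ends at 26, Gsus4 ends at 33, Fdim ends at 39, C#7 ends at 41, E7 ends at 44, C#m7 ends at 49.
Beat 46 falls within C#m7.

C#m7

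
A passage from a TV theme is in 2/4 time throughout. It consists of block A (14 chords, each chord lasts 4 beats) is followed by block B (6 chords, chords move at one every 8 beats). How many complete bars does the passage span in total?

52 bars

A: 14 × 4 = 56 beats = 28 bars.
B: 6 × 8 = 48 beats = 24 bars.
Total: 28 + 24 = 52 bars.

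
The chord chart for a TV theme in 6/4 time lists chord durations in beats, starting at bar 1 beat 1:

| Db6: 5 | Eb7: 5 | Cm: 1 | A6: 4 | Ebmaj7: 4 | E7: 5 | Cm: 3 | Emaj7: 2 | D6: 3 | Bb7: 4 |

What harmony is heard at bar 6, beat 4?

Beat 4 of bar 6 is beat (6−1)×6 + 4 = 34 overall.
Running totals: Db6 ends at 5, Eb7 ends at 10, Cm ends at 11, A6 ends at 15, Ebmaj7 ends at 19, E7 ends at 24, Cm ends at 27, Emaj7 ends at 29, D6 ends at 32, Bb7 ends at 36.
Beat 34 falls within Bb7.

Bb7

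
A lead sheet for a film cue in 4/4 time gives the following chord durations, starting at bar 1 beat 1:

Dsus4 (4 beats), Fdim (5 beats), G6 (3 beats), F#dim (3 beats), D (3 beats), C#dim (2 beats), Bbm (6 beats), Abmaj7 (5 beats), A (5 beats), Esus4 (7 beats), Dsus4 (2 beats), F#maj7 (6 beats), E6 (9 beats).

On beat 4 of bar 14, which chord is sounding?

Beat 4 of bar 14 is beat (14−1)×4 + 4 = 56 overall.
Running totals: Dsus4 ends at 4, Fdim ends at 9, G6 ends at 12, F#dim ends at 15, D ends at 18, C#dim ends at 20, Bbm ends at 26, Abmaj7 ends at 31, A ends at 36, Esus4 ends at 43, Dsus4 ends at 45, F#maj7 ends at 51, E6 ends at 60.
Beat 56 falls within E6.

E6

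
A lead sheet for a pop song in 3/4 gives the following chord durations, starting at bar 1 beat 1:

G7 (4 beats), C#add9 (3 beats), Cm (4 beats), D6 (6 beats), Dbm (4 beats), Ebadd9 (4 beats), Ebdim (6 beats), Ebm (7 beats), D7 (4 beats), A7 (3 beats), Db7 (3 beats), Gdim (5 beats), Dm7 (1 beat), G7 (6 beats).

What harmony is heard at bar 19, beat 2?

G7

Beat 2 of bar 19 is beat (19−1)×3 + 2 = 56 overall.
Running totals: G7 ends at 4, C#add9 ends at 7, Cm ends at 11, D6 ends at 17, Dbm ends at 21, Ebadd9 ends at 25, Ebdim ends at 31, Ebm ends at 38, D7 ends at 42, A7 ends at 45, Db7 ends at 48, Gdim ends at 53, Dm7 ends at 54, G7 ends at 60.
Beat 56 falls within G7.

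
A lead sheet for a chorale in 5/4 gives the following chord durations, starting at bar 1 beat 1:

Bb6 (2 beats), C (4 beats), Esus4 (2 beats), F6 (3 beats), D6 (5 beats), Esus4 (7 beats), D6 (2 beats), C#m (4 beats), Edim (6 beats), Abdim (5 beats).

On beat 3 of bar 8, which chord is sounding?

Beat 3 of bar 8 is beat (8−1)×5 + 3 = 38 overall.
Running totals: Bb6 ends at 2, C ends at 6, Esus4 ends at 8, F6 ends at 11, D6 ends at 16, Esus4 ends at 23, D6 ends at 25, C#m ends at 29, Edim ends at 35, Abdim ends at 40.
Beat 38 falls within Abdim.

Abdim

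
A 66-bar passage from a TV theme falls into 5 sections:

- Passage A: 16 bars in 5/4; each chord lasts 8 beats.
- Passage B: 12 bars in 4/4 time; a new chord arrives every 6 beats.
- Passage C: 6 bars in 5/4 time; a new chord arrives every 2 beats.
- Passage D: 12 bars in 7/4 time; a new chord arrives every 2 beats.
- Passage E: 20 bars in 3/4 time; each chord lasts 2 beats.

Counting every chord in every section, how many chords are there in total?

A: 16 bars × 5 beats = 80 beats; 8 beats/chord → 10 chords.
B: 12 bars × 4 beats = 48 beats; 6 beats/chord → 8 chords.
C: 6 bars × 5 beats = 30 beats; 2 beats/chord → 15 chords.
D: 12 bars × 7 beats = 84 beats; 2 beats/chord → 42 chords.
E: 20 bars × 3 beats = 60 beats; 2 beats/chord → 30 chords.
Total: 10 + 8 + 15 + 42 + 30 = 105.

105 chords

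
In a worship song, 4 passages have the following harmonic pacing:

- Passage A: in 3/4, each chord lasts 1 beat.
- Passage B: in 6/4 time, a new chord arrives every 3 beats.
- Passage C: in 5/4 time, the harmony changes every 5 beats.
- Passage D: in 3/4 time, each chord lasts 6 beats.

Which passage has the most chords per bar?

Passage A

A: 3 beats/bar ÷ 1 beat/chord = 3 chords/bar.
B: 6 beats/bar ÷ 3 beats/chord = 2 chords/bar.
C: 5 beats/bar ÷ 5 beats/chord = 1 chord/bar.
D: 3 beats/bar ÷ 6 beats/chord = 0.5 chords/bar.
Fastest is A at 3 chords/bar.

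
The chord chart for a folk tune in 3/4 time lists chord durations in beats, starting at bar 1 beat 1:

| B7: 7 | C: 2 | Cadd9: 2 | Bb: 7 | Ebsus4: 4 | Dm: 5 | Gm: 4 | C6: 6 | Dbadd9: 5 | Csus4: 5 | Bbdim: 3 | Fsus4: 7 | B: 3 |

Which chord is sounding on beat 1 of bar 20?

B

Beat 1 of bar 20 is beat (20−1)×3 + 1 = 58 overall.
Running totals: B7 ends at 7, C ends at 9, Cadd9 ends at 11, Bb ends at 18, Ebsus4 ends at 22, Dm ends at 27, Gm ends at 31, C6 ends at 37, Dbadd9 ends at 42, Csus4 ends at 47, Bbdim ends at 50, Fsus4 ends at 57, B ends at 60.
Beat 58 falls within B.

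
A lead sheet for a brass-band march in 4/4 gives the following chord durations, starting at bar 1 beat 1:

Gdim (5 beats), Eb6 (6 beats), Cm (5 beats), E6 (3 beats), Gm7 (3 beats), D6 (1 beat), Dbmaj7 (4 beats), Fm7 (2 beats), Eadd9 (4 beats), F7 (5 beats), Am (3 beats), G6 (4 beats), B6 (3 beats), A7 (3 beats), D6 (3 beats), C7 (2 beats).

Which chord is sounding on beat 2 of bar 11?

G6

Beat 2 of bar 11 is beat (11−1)×4 + 2 = 42 overall.
Running totals: Gdim ends at 5, Eb6 ends at 11, Cm ends at 16, E6 ends at 19, Gm7 ends at 22, D6 ends at 23, Dbmaj7 ends at 27, Fm7 ends at 29, Eadd9 ends at 33, F7 ends at 38, Am ends at 41, G6 ends at 45.
Beat 42 falls within G6.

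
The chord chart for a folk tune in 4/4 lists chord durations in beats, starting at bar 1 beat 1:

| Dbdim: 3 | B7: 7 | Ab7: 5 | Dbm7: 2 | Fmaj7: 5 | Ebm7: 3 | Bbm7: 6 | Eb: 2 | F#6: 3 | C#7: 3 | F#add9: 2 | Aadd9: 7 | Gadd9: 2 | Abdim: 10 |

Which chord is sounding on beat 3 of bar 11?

Beat 3 of bar 11 is beat (11−1)×4 + 3 = 43 overall.
Running totals: Dbdim ends at 3, B7 ends at 10, Ab7 ends at 15, Dbm7 ends at 17, Fmaj7 ends at 22, Ebm7 ends at 25, Bbm7 ends at 31, Eb ends at 33, F#6 ends at 36, C#7 ends at 39, F#add9 ends at 41, Aadd9 ends at 48.
Beat 43 falls within Aadd9.

Aadd9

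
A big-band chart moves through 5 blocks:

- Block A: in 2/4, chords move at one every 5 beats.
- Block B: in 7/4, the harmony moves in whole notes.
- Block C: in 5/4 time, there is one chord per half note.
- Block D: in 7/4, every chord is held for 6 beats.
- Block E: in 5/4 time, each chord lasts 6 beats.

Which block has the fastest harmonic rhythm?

Block C

A: 2/5 = 0.4 chords/bar.
B: 7/4 = 1.75 chords/bar.
C: 5/2 = 2.5 chords/bar.
D: 7/6 = 7/6 chords/bar.
E: 5/6 = 5/6 chords/bar.
Fastest is C at 2.5 chords/bar.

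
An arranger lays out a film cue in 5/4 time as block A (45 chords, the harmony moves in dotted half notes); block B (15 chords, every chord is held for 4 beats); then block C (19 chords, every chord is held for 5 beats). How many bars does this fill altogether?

58 bars

A: 45 × 3 = 135 beats = 27 bars.
B: 15 × 4 = 60 beats = 12 bars.
C: 19 × 5 = 95 beats = 19 bars.
Total: 27 + 12 + 19 = 58 bars.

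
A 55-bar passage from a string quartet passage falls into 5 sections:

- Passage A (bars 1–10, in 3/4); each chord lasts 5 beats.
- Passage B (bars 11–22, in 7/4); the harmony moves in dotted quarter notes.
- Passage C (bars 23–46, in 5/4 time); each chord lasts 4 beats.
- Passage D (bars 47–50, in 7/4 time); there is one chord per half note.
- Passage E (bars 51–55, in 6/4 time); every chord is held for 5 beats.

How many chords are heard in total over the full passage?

A: 10 bars × 3 beats = 30 beats; 5 beats/chord → 6 chords.
B: 12 bars × 7 beats = 84 beats; 1.5 beats/chord → 56 chords.
C: 24 bars × 5 beats = 120 beats; 4 beats/chord → 30 chords.
D: 4 bars × 7 beats = 28 beats; 2 beats/chord → 14 chords.
E: 5 bars × 6 beats = 30 beats; 5 beats/chord → 6 chords.
Total: 6 + 56 + 30 + 14 + 6 = 112.

112 chords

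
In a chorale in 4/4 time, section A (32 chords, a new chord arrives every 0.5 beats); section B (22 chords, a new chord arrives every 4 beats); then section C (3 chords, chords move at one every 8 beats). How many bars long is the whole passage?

A: 32 × 0.5 = 16 beats = 4 bars.
B: 22 × 4 = 88 beats = 22 bars.
C: 3 × 8 = 24 beats = 6 bars.
Total: 4 + 22 + 6 = 32 bars.

32 bars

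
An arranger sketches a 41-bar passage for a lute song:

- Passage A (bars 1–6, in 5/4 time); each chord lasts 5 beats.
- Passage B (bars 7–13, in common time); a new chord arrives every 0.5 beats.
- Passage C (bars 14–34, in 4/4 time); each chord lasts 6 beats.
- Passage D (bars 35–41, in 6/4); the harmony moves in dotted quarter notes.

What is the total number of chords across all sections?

A: 6·5 = 30 beats, 30/5 = 6 chords.
B: 7·4 = 28 beats, 28/0.5 = 56 chords.
C: 21·4 = 84 beats, 84/6 = 14 chords.
D: 7·6 = 42 beats, 42/1.5 = 28 chords.
Total: 6 + 56 + 14 + 28 = 104.

104 chords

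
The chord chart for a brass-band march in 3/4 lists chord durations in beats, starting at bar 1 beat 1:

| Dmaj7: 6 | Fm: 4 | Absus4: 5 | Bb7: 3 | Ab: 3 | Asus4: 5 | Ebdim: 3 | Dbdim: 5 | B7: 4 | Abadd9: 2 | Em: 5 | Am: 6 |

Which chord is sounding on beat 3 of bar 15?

Em

Beat 3 of bar 15 is beat (15−1)×3 + 3 = 45 overall.
Running totals: Dmaj7 ends at 6, Fm ends at 10, Absus4 ends at 15, Bb7 ends at 18, Ab ends at 21, Asus4 ends at 26, Ebdim ends at 29, Dbdim ends at 34, B7 ends at 38, Abadd9 ends at 40, Em ends at 45.
Beat 45 falls within Em.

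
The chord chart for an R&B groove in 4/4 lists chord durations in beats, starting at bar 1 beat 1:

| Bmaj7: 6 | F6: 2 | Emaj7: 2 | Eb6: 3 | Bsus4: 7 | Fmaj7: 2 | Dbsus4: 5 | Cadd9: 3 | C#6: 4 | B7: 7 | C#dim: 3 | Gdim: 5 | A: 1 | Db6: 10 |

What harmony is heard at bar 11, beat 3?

C#dim

Beat 3 of bar 11 is beat (11−1)×4 + 3 = 43 overall.
Running totals: Bmaj7 ends at 6, F6 ends at 8, Emaj7 ends at 10, Eb6 ends at 13, Bsus4 ends at 20, Fmaj7 ends at 22, Dbsus4 ends at 27, Cadd9 ends at 30, C#6 ends at 34, B7 ends at 41, C#dim ends at 44.
Beat 43 falls within C#dim.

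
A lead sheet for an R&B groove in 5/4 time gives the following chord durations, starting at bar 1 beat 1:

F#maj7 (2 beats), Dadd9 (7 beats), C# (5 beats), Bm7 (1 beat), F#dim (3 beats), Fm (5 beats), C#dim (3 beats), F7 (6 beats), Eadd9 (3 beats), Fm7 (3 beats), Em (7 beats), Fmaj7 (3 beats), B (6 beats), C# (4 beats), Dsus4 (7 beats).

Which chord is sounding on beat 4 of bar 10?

Beat 4 of bar 10 is beat (10−1)×5 + 4 = 49 overall.
Running totals: F#maj7 ends at 2, Dadd9 ends at 9, C# ends at 14, Bm7 ends at 15, F#dim ends at 18, Fm ends at 23, C#dim ends at 26, F7 ends at 32, Eadd9 ends at 35, Fm7 ends at 38, Em ends at 45, Fmaj7 ends at 48, B ends at 54.
Beat 49 falls within B.

B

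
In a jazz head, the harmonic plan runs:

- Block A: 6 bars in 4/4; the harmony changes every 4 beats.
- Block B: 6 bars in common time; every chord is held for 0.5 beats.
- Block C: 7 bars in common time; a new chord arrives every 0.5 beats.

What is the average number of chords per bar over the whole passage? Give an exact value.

110/19 chords per bar

A: 6 × 4 = 24 beats ÷ 4 = 6 chords.
B: 6 × 4 = 24 beats ÷ 0.5 = 48 chords.
C: 7 × 4 = 28 beats ÷ 0.5 = 56 chords.
Overall: 110 chords over 19 bars → 110/19 = 110/19 chords per bar.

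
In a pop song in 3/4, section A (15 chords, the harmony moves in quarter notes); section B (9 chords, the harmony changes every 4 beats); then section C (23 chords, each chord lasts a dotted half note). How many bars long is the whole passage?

40 bars

A: 15 × 1 = 15 beats = 5 bars.
B: 9 × 4 = 36 beats = 12 bars.
C: 23 × 3 = 69 beats = 23 bars.
Total: 5 + 12 + 23 = 40 bars.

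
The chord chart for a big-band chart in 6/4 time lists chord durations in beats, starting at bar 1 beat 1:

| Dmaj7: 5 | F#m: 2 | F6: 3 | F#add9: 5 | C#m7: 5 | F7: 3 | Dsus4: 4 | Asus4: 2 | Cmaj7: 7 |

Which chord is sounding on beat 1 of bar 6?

Beat 1 of bar 6 is beat (6−1)×6 + 1 = 31 overall.
Running totals: Dmaj7 ends at 5, F#m ends at 7, F6 ends at 10, F#add9 ends at 15, C#m7 ends at 20, F7 ends at 23, Dsus4 ends at 27, Asus4 ends at 29, Cmaj7 ends at 36.
Beat 31 falls within Cmaj7.

Cmaj7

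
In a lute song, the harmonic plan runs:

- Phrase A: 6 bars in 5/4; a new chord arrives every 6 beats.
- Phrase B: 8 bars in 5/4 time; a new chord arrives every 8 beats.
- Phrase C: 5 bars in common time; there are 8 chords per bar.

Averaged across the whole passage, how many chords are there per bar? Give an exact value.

A: 6 × 5 = 30 beats ÷ 6 = 5 chords.
B: 8 × 5 = 40 beats ÷ 8 = 5 chords.
C: 5 × 4 = 20 beats ÷ 0.5 = 40 chords.
Overall: 50 chords over 19 bars → 50/19 = 50/19 chords per bar.

50/19 chords per bar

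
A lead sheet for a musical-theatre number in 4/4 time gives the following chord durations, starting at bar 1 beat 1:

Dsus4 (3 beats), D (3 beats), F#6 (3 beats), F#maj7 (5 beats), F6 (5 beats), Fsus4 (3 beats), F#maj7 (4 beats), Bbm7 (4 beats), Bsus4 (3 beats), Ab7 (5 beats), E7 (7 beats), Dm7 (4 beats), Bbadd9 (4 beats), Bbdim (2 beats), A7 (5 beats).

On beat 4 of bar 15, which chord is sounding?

A7

Beat 4 of bar 15 is beat (15−1)×4 + 4 = 60 overall.
Running totals: Dsus4 ends at 3, D ends at 6, F#6 ends at 9, F#maj7 ends at 14, F6 ends at 19, Fsus4 ends at 22, F#maj7 ends at 26, Bbm7 ends at 30, Bsus4 ends at 33, Ab7 ends at 38, E7 ends at 45, Dm7 ends at 49, Bbadd9 ends at 53, Bbdim ends at 55, A7 ends at 60.
Beat 60 falls within A7.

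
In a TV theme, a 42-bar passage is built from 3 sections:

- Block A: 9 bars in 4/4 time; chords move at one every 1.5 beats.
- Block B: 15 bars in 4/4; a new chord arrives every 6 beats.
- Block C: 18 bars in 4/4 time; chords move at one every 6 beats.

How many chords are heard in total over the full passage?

46 chords

A: 9·4 = 36 beats, 36/1.5 = 24 chords.
B: 15·4 = 60 beats, 60/6 = 10 chords.
C: 18·4 = 72 beats, 72/6 = 12 chords.
Total: 24 + 10 + 12 = 46.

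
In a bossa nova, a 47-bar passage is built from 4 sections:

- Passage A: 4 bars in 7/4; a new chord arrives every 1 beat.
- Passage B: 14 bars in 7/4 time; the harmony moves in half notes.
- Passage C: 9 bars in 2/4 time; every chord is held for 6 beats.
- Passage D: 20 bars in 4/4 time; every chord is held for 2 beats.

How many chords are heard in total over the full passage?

A: 4 bars × 7 beats = 28 beats; 1 beat/chord → 28 chords.
B: 14 bars × 7 beats = 98 beats; 2 beats/chord → 49 chords.
C: 9 bars × 2 beats = 18 beats; 6 beats/chord → 3 chords.
D: 20 bars × 4 beats = 80 beats; 2 beats/chord → 40 chords.
Total: 28 + 49 + 3 + 40 = 120.

120 chords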